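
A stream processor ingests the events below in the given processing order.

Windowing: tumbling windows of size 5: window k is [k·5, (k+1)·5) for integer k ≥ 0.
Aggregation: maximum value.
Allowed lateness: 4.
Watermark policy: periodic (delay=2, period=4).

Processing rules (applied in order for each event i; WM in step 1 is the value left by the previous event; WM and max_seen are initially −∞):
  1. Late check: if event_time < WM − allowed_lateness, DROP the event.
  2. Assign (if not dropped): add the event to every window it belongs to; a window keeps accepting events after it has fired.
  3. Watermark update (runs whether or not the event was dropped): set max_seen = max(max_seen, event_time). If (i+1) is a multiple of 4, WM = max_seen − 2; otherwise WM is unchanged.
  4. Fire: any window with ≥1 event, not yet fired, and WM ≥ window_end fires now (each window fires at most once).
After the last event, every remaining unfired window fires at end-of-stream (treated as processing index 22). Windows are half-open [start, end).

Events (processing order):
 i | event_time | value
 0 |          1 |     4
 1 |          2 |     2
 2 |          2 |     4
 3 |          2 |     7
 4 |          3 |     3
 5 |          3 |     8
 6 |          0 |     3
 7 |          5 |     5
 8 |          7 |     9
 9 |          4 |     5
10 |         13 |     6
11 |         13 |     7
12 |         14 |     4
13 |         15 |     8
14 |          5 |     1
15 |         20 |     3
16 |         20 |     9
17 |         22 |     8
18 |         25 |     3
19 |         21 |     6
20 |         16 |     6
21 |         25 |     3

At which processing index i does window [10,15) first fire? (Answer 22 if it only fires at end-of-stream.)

i=0 t=1 v=4: → [0,5); WM=−∞
i=1 t=2 v=2: → [0,5); WM=−∞
i=2 t=2 v=4: → [0,5); WM=−∞
i=3 t=2 v=7: → [0,5); WM=0
i=4 t=3 v=3: → [0,5); WM=0
i=5 t=3 v=8: → [0,5); WM=0
i=6 t=0 v=3: → [0,5); WM=0
i=7 t=5 v=5: → [5,10); WM=3
i=8 t=7 v=9: → [5,10); WM=3
i=9 t=4 v=5: → [0,5); WM=3
i=10 t=13 v=6: → [10,15); WM=3
i=11 t=13 v=7: → [10,15); WM=11; [0,5) fires=8 [5,10) fires=9
i=12 t=14 v=4: → [10,15); WM=11
i=13 t=15 v=8: → [15,20); WM=11
i=14 t=5 v=1: DROP (t<11-4); WM=11
i=15 t=20 v=3: → [20,25); WM=18; [10,15) fires=7
i=16 t=20 v=9: → [20,25); WM=18
i=17 t=22 v=8: → [20,25); WM=18
i=18 t=25 v=3: → [25,30); WM=18
i=19 t=21 v=6: → [20,25); WM=23; [15,20) fires=8
i=20 t=16 v=6: DROP (t<23-4); WM=23
i=21 t=25 v=3: → [25,30); WM=23

15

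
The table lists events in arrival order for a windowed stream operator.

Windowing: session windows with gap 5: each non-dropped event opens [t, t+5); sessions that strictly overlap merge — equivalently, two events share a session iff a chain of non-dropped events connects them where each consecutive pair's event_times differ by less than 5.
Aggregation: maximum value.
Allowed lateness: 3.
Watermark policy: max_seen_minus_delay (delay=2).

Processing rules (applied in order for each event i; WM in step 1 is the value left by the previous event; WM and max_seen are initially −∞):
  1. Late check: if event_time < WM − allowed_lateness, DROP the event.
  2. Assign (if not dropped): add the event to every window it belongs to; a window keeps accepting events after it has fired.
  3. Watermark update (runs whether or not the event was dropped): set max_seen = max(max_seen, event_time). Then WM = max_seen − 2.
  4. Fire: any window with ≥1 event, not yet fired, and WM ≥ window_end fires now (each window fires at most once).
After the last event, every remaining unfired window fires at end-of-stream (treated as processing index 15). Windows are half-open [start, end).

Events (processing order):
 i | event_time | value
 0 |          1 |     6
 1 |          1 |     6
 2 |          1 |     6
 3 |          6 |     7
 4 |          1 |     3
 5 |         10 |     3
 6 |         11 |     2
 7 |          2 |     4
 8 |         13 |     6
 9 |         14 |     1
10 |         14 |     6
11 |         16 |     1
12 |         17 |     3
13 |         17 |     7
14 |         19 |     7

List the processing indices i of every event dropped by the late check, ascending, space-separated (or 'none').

i=0 t=1 v=6: → [1,6); WM=-1
i=1 t=1 v=6: → [1,6); WM=-1
i=2 t=1 v=6: → [1,6); WM=-1
i=3 t=6 v=7: → [6,11); WM=4
i=4 t=1 v=3: → [1,6); WM=4
i=5 t=10 v=3: → [6,15); WM=8
i=6 t=11 v=2: → [6,16); WM=9
i=7 t=2 v=4: DROP (t<9-3); WM=9
i=8 t=13 v=6: → [6,18); WM=11
i=9 t=14 v=1: → [6,19); WM=12
i=10 t=14 v=6: → [6,19); WM=12
i=11 t=16 v=1: → [6,21); WM=14
i=12 t=17 v=3: → [6,22); WM=15
i=13 t=17 v=7: → [6,22); WM=15
i=14 t=19 v=7: → [6,24); WM=17

7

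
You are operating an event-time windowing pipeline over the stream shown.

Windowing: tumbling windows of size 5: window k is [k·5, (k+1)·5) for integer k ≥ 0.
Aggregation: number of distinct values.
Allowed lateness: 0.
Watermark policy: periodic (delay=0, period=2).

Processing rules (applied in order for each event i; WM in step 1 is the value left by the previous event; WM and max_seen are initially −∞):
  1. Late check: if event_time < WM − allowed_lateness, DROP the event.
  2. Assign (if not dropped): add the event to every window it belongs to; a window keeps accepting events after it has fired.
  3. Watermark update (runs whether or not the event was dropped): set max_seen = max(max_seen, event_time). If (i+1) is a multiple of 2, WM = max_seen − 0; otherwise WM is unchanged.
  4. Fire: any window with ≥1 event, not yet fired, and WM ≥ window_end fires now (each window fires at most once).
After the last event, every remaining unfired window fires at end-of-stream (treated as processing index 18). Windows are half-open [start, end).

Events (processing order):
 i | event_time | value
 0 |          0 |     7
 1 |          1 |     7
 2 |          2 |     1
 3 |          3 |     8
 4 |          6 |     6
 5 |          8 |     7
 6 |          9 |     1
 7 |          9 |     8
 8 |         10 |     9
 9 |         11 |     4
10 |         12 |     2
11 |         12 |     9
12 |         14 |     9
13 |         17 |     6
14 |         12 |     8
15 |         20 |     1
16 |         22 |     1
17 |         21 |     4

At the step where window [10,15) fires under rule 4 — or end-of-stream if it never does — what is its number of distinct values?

i=0 t=0 v=7: → [0,5); WM=−∞
i=1 t=1 v=7: → [0,5); WM=1
i=2 t=2 v=1: → [0,5); WM=1
i=3 t=3 v=8: → [0,5); WM=3
i=4 t=6 v=6: → [5,10); WM=3
i=5 t=8 v=7: → [5,10); WM=8; [0,5) fires=3
i=6 t=9 v=1: → [5,10); WM=8
i=7 t=9 v=8: → [5,10); WM=9
i=8 t=10 v=9: → [10,15); WM=9
i=9 t=11 v=4: → [10,15); WM=11; [5,10) fires=4
i=10 t=12 v=2: → [10,15); WM=11
i=11 t=12 v=9: → [10,15); WM=12
i=12 t=14 v=9: → [10,15); WM=12
i=13 t=17 v=6: → [15,20); WM=17; [10,15) fires=3
i=14 t=12 v=8: DROP (t<17-0); WM=17
i=15 t=20 v=1: → [20,25); WM=20; [15,20) fires=1
i=16 t=22 v=1: → [20,25); WM=20
i=17 t=21 v=4: → [20,25); WM=22

3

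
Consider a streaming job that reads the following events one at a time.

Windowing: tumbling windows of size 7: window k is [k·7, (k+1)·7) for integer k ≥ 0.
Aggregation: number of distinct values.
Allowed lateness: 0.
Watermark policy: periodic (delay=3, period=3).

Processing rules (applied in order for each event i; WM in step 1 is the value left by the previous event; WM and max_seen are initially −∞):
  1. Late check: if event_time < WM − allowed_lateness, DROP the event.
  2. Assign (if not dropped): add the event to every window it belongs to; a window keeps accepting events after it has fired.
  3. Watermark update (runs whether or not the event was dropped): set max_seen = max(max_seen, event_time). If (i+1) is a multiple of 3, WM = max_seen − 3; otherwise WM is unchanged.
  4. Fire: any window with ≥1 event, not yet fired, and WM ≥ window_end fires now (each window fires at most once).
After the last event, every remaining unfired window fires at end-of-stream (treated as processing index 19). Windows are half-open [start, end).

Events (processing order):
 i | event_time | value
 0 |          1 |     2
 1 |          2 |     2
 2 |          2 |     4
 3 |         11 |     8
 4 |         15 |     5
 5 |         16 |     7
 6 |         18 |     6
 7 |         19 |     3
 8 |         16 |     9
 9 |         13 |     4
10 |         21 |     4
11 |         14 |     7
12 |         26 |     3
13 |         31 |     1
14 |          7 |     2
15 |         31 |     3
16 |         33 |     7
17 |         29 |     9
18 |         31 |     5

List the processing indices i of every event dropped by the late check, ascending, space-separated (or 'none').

i=0 t=1 v=2: → [0,7); WM=−∞
i=1 t=2 v=2: → [0,7); WM=−∞
i=2 t=2 v=4: → [0,7); WM=-1
i=3 t=11 v=8: → [7,14); WM=-1
i=4 t=15 v=5: → [14,21); WM=-1
i=5 t=16 v=7: → [14,21); WM=13; [0,7) fires=2
i=6 t=18 v=6: → [14,21); WM=13
i=7 t=19 v=3: → [14,21); WM=13
i=8 t=16 v=9: → [14,21); WM=16; [7,14) fires=1
i=9 t=13 v=4: DROP (t<16-0); WM=16
i=10 t=21 v=4: → [21,28); WM=16
i=11 t=14 v=7: DROP (t<16-0); WM=18
i=12 t=26 v=3: → [21,28); WM=18
i=13 t=31 v=1: → [28,35); WM=18
i=14 t=7 v=2: DROP (t<18-0); WM=28; [14,21) fires=5 [21,28) fires=2
i=15 t=31 v=3: → [28,35); WM=28
i=16 t=33 v=7: → [28,35); WM=28
i=17 t=29 v=9: → [28,35); WM=30
i=18 t=31 v=5: → [28,35); WM=30

9 11 14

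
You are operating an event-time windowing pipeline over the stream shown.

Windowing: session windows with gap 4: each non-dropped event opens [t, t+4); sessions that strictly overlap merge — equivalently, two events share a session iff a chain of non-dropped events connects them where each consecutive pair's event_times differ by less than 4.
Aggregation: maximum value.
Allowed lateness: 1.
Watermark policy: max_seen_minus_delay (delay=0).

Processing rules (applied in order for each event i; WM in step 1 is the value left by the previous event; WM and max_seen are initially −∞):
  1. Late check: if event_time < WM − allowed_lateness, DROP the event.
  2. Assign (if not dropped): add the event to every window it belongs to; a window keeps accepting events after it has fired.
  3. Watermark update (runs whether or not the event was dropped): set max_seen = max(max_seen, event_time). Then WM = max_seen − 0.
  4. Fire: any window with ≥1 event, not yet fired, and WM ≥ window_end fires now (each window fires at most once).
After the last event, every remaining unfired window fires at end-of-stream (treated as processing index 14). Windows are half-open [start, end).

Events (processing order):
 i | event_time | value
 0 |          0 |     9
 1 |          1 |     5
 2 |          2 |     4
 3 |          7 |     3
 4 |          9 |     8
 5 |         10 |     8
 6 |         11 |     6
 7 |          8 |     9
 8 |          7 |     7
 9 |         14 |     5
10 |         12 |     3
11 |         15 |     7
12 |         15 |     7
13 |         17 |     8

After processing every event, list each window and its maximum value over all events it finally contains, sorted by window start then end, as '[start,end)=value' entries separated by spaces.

i=0 t=0 v=9: → [0,4); WM=0
i=1 t=1 v=5: → [0,5); WM=1
i=2 t=2 v=4: → [0,6); WM=2
i=3 t=7 v=3: → [7,11); WM=7
i=4 t=9 v=8: → [7,13); WM=9
i=5 t=10 v=8: → [7,14); WM=10
i=6 t=11 v=6: → [7,15); WM=11
i=7 t=8 v=9: DROP (t<11-1); WM=11
i=8 t=7 v=7: DROP (t<11-1); WM=11
i=9 t=14 v=5: → [7,18); WM=14
i=10 t=12 v=3: DROP (t<14-1); WM=14
i=11 t=15 v=7: → [7,19); WM=15
i=12 t=15 v=7: → [7,19); WM=15
i=13 t=17 v=8: → [7,21); WM=17

[0,6)=9 [7,21)=8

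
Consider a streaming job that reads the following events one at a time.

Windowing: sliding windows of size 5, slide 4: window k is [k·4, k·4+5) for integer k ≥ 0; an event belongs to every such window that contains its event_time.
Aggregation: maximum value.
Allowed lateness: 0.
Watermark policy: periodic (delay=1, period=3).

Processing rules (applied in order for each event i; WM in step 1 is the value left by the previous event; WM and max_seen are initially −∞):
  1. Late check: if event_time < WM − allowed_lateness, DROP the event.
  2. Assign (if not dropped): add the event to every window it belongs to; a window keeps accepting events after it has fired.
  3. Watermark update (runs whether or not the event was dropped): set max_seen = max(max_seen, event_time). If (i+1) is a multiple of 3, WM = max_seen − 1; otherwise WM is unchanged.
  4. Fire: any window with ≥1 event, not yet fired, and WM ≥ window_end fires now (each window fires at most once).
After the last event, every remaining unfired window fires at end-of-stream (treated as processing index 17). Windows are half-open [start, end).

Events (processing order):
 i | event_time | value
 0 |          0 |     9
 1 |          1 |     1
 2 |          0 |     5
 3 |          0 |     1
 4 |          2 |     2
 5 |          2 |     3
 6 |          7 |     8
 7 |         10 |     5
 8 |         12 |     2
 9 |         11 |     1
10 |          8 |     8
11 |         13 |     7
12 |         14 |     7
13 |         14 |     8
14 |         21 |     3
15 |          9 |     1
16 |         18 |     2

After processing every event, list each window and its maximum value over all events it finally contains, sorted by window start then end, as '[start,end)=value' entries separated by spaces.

[0,5)=9 [4,9)=8 [8,13)=5 [12,17)=8 [20,25)=3

i=0 t=0 v=9: → [0,5); WM=−∞
i=1 t=1 v=1: → [0,5); WM=−∞
i=2 t=0 v=5: → [0,5); WM=0
i=3 t=0 v=1: → [0,5); WM=0
i=4 t=2 v=2: → [0,5); WM=0
i=5 t=2 v=3: → [0,5); WM=1
i=6 t=7 v=8: → [4,9); WM=1
i=7 t=10 v=5: → [8,13); WM=1
i=8 t=12 v=2: → [12,17),[8,13); WM=11; [0,5) fires=9 [4,9) fires=8
i=9 t=11 v=1: → [8,13); WM=11
i=10 t=8 v=8: DROP (t<11-0); WM=11
i=11 t=13 v=7: → [12,17); WM=12
i=12 t=14 v=7: → [12,17); WM=12
i=13 t=14 v=8: → [12,17); WM=12
i=14 t=21 v=3: → [20,25); WM=20; [8,13) fires=5 [12,17) fires=8
i=15 t=9 v=1: DROP (t<20-0); WM=20
i=16 t=18 v=2: DROP (t<20-0); WM=20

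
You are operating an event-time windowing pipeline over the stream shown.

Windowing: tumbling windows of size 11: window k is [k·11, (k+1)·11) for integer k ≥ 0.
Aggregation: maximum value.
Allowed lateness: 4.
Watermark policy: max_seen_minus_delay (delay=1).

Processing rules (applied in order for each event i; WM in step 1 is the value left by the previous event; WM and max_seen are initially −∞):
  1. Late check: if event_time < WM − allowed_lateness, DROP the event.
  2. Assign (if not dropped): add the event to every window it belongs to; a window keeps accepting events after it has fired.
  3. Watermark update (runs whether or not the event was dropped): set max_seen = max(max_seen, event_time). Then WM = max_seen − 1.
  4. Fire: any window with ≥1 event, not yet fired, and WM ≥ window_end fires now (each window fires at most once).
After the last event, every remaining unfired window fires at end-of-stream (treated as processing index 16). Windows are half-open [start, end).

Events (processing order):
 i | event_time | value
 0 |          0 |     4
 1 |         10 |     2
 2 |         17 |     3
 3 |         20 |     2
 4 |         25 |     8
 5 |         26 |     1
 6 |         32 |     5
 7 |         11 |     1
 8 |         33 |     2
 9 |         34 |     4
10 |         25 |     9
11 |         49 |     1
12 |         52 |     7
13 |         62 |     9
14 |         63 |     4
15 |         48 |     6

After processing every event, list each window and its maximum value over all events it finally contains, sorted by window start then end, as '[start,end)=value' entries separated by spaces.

i=0 t=0 v=4: → [0,11); WM=-1
i=1 t=10 v=2: → [0,11); WM=9
i=2 t=17 v=3: → [11,22); WM=16; [0,11) fires=4
i=3 t=20 v=2: → [11,22); WM=19
i=4 t=25 v=8: → [22,33); WM=24; [11,22) fires=3
i=5 t=26 v=1: → [22,33); WM=25
i=6 t=32 v=5: → [22,33); WM=31
i=7 t=11 v=1: DROP (t<31-4); WM=31
i=8 t=33 v=2: → [33,44); WM=32
i=9 t=34 v=4: → [33,44); WM=33; [22,33) fires=8
i=10 t=25 v=9: DROP (t<33-4); WM=33
i=11 t=49 v=1: → [44,55); WM=48; [33,44) fires=4
i=12 t=52 v=7: → [44,55); WM=51
i=13 t=62 v=9: → [55,66); WM=61; [44,55) fires=7
i=14 t=63 v=4: → [55,66); WM=62
i=15 t=48 v=6: DROP (t<62-4); WM=62

[0,11)=4 [11,22)=3 [22,33)=8 [33,44)=4 [44,55)=7 [55,66)=9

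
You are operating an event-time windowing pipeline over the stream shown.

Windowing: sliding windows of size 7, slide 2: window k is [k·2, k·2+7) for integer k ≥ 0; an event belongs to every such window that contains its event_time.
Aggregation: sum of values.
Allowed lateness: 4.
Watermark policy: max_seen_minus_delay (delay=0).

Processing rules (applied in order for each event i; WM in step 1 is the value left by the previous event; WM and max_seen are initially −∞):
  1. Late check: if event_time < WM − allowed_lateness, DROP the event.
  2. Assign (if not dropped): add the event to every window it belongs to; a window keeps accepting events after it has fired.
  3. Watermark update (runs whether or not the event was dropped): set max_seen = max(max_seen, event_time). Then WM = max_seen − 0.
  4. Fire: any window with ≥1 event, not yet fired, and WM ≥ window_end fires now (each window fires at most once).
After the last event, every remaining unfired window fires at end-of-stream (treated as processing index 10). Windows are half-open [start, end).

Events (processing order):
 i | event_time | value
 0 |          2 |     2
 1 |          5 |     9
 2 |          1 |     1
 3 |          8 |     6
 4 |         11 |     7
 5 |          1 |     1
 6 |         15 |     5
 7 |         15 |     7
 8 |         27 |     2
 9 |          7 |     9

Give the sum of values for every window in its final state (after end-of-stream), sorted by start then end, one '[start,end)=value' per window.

i=0 t=2 v=2: → [2,9),[0,7); WM=2
i=1 t=5 v=9: → [4,11),[2,9),[0,7); WM=5
i=2 t=1 v=1: → [0,7); WM=5
i=3 t=8 v=6: → [8,15),[6,13),[4,11),[2,9); WM=8; [0,7) fires=12
i=4 t=11 v=7: → [10,17),[8,15),[6,13); WM=11; [2,9) fires=17 [4,11) fires=15
i=5 t=1 v=1: DROP (t<11-4); WM=11
i=6 t=15 v=5: → [14,21),[12,19),[10,17); WM=15; [6,13) fires=13 [8,15) fires=13
i=7 t=15 v=7: → [14,21),[12,19),[10,17); WM=15
i=8 t=27 v=2: → [26,33),[24,31),[22,29); WM=27; [10,17) fires=19 [12,19) fires=12 [14,21) fires=12
i=9 t=7 v=9: DROP (t<27-4); WM=27

[0,7)=12 [2,9)=17 [4,11)=15 [6,13)=13 [8,15)=13 [10,17)=19 [12,19)=12 [14,21)=12 [22,29)=2 [24,31)=2 [26,33)=2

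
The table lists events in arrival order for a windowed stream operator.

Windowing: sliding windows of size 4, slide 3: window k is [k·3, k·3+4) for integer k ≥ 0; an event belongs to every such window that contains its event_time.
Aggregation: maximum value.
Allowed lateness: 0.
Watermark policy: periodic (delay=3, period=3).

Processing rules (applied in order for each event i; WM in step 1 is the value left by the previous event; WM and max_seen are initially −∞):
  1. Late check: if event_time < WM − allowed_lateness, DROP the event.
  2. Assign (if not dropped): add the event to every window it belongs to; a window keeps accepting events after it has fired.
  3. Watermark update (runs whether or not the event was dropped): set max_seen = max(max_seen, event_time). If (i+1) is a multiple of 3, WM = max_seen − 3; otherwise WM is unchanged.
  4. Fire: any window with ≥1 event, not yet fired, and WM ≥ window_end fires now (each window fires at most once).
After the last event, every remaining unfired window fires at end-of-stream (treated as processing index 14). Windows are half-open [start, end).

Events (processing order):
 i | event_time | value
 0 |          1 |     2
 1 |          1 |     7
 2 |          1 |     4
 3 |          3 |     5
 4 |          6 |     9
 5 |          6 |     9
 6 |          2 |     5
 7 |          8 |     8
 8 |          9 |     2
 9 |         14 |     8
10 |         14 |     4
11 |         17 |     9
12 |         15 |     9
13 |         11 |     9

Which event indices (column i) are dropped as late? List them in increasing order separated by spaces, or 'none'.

6 13

i=0 t=1 v=2: → [0,4); WM=−∞
i=1 t=1 v=7: → [0,4); WM=−∞
i=2 t=1 v=4: → [0,4); WM=-2
i=3 t=3 v=5: → [3,7),[0,4); WM=-2
i=4 t=6 v=9: → [6,10),[3,7); WM=-2
i=5 t=6 v=9: → [6,10),[3,7); WM=3
i=6 t=2 v=5: DROP (t<3-0); WM=3
i=7 t=8 v=8: → [6,10); WM=3
i=8 t=9 v=2: → [9,13),[6,10); WM=6; [0,4) fires=7
i=9 t=14 v=8: → [12,16); WM=6
i=10 t=14 v=4: → [12,16); WM=6
i=11 t=17 v=9: → [15,19); WM=14; [3,7) fires=9 [6,10) fires=9 [9,13) fires=2
i=12 t=15 v=9: → [15,19),[12,16); WM=14
i=13 t=11 v=9: DROP (t<14-0); WM=14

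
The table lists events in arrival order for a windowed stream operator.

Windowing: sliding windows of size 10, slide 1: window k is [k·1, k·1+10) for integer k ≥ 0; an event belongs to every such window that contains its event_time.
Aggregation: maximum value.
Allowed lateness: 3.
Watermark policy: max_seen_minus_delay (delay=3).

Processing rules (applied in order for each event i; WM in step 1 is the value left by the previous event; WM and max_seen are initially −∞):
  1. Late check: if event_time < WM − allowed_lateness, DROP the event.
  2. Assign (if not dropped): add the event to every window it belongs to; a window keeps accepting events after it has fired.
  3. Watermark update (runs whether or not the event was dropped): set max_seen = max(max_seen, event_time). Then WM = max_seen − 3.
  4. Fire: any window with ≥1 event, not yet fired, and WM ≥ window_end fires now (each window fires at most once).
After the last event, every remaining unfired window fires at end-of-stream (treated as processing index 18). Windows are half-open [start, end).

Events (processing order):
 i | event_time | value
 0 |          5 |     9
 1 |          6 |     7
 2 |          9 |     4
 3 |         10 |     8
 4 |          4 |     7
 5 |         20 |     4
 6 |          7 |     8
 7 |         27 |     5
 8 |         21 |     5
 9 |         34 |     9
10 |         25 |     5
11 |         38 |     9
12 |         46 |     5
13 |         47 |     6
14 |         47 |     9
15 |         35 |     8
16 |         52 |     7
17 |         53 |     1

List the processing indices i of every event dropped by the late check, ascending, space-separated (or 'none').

6 10 15

i=0 t=5 v=9: → [5,15),[4,14),[3,13),[2,12),[1,11),[0,10); WM=2
i=1 t=6 v=7: → [6,16),[5,15),[4,14),[3,13),[2,12),[1,11),[0,10); WM=3
i=2 t=9 v=4: → [9,19),[8,18),[7,17),[6,16),[5,15),[4,14),[3,13),[2,12),[1,11),[0,10); WM=6
i=3 t=10 v=8: → [10,20),[9,19),[8,18),[7,17),[6,16),[5,15),[4,14),[3,13),[2,12),[1,11); WM=7
i=4 t=4 v=7: → [4,14),[3,13),[2,12),[1,11),[0,10); WM=7
i=5 t=20 v=4: → [20,30),[19,29),[18,28),[17,27),[16,26),[15,25),[14,24),[13,23),[12,22),[11,21); WM=17; [0,10) fires=9 [1,11) fires=9 [2,12) fires=9 [3,13) fires=9 [4,14) fires=9 [5,15) fires=9 [6,16) fires=8 [7,17) fires=8
i=6 t=7 v=8: DROP (t<17-3); WM=17
i=7 t=27 v=5: → [27,37),[26,36),[25,35),[24,34),[23,33),[22,32),[21,31),[20,30),[19,29),[18,28); WM=24; [8,18) fires=8 [9,19) fires=8 [10,20) fires=8 [11,21) fires=4 [12,22) fires=4 [13,23) fires=4 [14,24) fires=4
i=8 t=21 v=5: → [21,31),[20,30),[19,29),[18,28),[17,27),[16,26),[15,25),[14,24),[13,23),[12,22); WM=24
i=9 t=34 v=9: → [34,44),[33,43),[32,42),[31,41),[30,40),[29,39),[28,38),[27,37),[26,36),[25,35); WM=31; [15,25) fires=5 [16,26) fires=5 [17,27) fires=5 [18,28) fires=5 [19,29) fires=5 [20,30) fires=5 [21,31) fires=5
i=10 t=25 v=5: DROP (t<31-3); WM=31
i=11 t=38 v=9: → [38,48),[37,47),[36,46),[35,45),[34,44),[33,43),[32,42),[31,41),[30,40),[29,39); WM=35; [22,32) fires=5 [23,33) fires=5 [24,34) fires=5 [25,35) fires=9
i=12 t=46 v=5: → [46,56),[45,55),[44,54),[43,53),[42,52),[41,51),[40,50),[39,49),[38,48),[37,47); WM=43; [26,36) fires=9 [27,37) fires=9 [28,38) fires=9 [29,39) fires=9 [30,40) fires=9 [31,41) fires=9 [32,42) fires=9 [33,43) fires=9
i=13 t=47 v=6: → [47,57),[46,56),[45,55),[44,54),[43,53),[42,52),[41,51),[40,50),[39,49),[38,48); WM=44; [34,44) fires=9
i=14 t=47 v=9: → [47,57),[46,56),[45,55),[44,54),[43,53),[42,52),[41,51),[40,50),[39,49),[38,48); WM=44
i=15 t=35 v=8: DROP (t<44-3); WM=44
i=16 t=52 v=7: → [52,62),[51,61),[50,60),[49,59),[48,58),[47,57),[46,56),[45,55),[44,54),[43,53); WM=49; [35,45) fires=9 [36,46) fires=9 [37,47) fires=9 [38,48) fires=9 [39,49) fires=9
i=17 t=53 v=1: → [53,63),[52,62),[51,61),[50,60),[49,59),[48,58),[47,57),[46,56),[45,55),[44,54); WM=50; [40,50) fires=9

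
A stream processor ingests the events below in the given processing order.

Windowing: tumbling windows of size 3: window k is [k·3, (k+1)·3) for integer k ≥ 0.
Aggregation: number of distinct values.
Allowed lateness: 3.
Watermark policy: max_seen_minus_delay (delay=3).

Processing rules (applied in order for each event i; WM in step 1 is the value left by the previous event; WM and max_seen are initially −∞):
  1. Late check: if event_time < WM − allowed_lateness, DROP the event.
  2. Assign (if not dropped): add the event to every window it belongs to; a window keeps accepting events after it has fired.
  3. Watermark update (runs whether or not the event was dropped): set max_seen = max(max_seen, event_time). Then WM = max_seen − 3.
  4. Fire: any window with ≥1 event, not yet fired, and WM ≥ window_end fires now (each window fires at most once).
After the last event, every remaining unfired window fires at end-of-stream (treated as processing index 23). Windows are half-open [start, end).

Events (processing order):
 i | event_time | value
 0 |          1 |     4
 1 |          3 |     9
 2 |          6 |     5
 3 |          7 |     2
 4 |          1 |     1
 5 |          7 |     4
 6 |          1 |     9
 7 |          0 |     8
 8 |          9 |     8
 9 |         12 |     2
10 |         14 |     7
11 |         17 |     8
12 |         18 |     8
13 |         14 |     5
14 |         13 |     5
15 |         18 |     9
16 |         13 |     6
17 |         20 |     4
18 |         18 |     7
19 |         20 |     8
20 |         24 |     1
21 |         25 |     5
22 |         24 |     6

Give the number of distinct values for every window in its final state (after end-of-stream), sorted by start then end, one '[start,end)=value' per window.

i=0 t=1 v=4: → [0,3); WM=-2
i=1 t=3 v=9: → [3,6); WM=0
i=2 t=6 v=5: → [6,9); WM=3; [0,3) fires=1
i=3 t=7 v=2: → [6,9); WM=4
i=4 t=1 v=1: → [0,3); WM=4
i=5 t=7 v=4: → [6,9); WM=4
i=6 t=1 v=9: → [0,3); WM=4
i=7 t=0 v=8: DROP (t<4-3); WM=4
i=8 t=9 v=8: → [9,12); WM=6; [3,6) fires=1
i=9 t=12 v=2: → [12,15); WM=9; [6,9) fires=3
i=10 t=14 v=7: → [12,15); WM=11
i=11 t=17 v=8: → [15,18); WM=14; [9,12) fires=1
i=12 t=18 v=8: → [18,21); WM=15; [12,15) fires=2
i=13 t=14 v=5: → [12,15); WM=15
i=14 t=13 v=5: → [12,15); WM=15
i=15 t=18 v=9: → [18,21); WM=15
i=16 t=13 v=6: → [12,15); WM=15
i=17 t=20 v=4: → [18,21); WM=17
i=18 t=18 v=7: → [18,21); WM=17
i=19 t=20 v=8: → [18,21); WM=17
i=20 t=24 v=1: → [24,27); WM=21; [15,18) fires=1 [18,21) fires=4
i=21 t=25 v=5: → [24,27); WM=22
i=22 t=24 v=6: → [24,27); WM=22

[0,3)=3 [3,6)=1 [6,9)=3 [9,12)=1 [12,15)=4 [15,18)=1 [18,21)=4 [24,27)=3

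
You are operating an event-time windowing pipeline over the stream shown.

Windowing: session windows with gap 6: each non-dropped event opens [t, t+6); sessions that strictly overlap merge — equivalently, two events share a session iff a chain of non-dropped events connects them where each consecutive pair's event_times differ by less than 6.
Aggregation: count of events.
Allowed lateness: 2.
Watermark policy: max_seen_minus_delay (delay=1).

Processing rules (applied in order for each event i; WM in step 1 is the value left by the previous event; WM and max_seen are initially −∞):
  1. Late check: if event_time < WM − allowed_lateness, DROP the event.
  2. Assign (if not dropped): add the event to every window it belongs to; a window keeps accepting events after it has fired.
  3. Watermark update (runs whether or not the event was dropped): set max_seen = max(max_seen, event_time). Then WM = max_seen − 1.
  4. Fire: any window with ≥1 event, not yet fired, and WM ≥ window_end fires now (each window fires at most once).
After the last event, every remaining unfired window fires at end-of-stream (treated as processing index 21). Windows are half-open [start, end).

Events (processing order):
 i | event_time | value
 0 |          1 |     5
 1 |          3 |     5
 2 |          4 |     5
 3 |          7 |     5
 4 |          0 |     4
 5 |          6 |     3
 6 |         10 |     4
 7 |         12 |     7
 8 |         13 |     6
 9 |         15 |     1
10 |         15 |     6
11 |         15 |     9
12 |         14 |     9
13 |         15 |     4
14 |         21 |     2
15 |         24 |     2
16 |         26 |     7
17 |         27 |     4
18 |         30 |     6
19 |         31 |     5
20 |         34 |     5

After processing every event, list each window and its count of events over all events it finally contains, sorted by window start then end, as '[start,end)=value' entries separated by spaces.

i=0 t=1 v=5: → [1,7); WM=0
i=1 t=3 v=5: → [1,9); WM=2
i=2 t=4 v=5: → [1,10); WM=3
i=3 t=7 v=5: → [1,13); WM=6
i=4 t=0 v=4: DROP (t<6-2); WM=6
i=5 t=6 v=3: → [1,13); WM=6
i=6 t=10 v=4: → [1,16); WM=9
i=7 t=12 v=7: → [1,18); WM=11
i=8 t=13 v=6: → [1,19); WM=12
i=9 t=15 v=1: → [1,21); WM=14
i=10 t=15 v=6: → [1,21); WM=14
i=11 t=15 v=9: → [1,21); WM=14
i=12 t=14 v=9: → [1,21); WM=14
i=13 t=15 v=4: → [1,21); WM=14
i=14 t=21 v=2: → [21,27); WM=20
i=15 t=24 v=2: → [21,30); WM=23
i=16 t=26 v=7: → [21,32); WM=25
i=17 t=27 v=4: → [21,33); WM=26
i=18 t=30 v=6: → [21,36); WM=29
i=19 t=31 v=5: → [21,37); WM=30
i=20 t=34 v=5: → [21,40); WM=33

[1,21)=13 [21,40)=7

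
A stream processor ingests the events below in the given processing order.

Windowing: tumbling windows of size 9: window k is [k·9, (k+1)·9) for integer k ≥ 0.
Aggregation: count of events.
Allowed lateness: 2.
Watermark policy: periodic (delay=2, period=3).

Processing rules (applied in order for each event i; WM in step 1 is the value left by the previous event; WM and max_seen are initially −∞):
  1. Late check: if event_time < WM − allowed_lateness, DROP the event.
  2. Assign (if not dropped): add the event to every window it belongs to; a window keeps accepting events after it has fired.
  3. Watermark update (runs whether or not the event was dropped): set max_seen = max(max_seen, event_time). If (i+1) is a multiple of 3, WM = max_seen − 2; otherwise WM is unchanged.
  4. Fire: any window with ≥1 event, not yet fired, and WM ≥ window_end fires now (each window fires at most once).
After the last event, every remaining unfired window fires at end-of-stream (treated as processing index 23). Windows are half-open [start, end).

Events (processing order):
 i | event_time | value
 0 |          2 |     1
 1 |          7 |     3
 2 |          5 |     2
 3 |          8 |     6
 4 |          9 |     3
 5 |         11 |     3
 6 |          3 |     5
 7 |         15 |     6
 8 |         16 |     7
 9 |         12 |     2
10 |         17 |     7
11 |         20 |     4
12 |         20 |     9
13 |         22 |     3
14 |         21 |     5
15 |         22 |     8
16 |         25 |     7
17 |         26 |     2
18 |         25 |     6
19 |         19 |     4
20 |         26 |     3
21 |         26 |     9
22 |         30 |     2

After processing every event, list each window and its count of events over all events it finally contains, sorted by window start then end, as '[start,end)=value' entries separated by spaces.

[0,9)=4 [9,18)=6 [18,27)=10 [27,36)=1

i=0 t=2 v=1: → [0,9); WM=−∞
i=1 t=7 v=3: → [0,9); WM=−∞
i=2 t=5 v=2: → [0,9); WM=5
i=3 t=8 v=6: → [0,9); WM=5
i=4 t=9 v=3: → [9,18); WM=5
i=5 t=11 v=3: → [9,18); WM=9; [0,9) fires=4
i=6 t=3 v=5: DROP (t<9-2); WM=9
i=7 t=15 v=6: → [9,18); WM=9
i=8 t=16 v=7: → [9,18); WM=14
i=9 t=12 v=2: → [9,18); WM=14
i=10 t=17 v=7: → [9,18); WM=14
i=11 t=20 v=4: → [18,27); WM=18; [9,18) fires=6
i=12 t=20 v=9: → [18,27); WM=18
i=13 t=22 v=3: → [18,27); WM=18
i=14 t=21 v=5: → [18,27); WM=20
i=15 t=22 v=8: → [18,27); WM=20
i=16 t=25 v=7: → [18,27); WM=20
i=17 t=26 v=2: → [18,27); WM=24
i=18 t=25 v=6: → [18,27); WM=24
i=19 t=19 v=4: DROP (t<24-2); WM=24
i=20 t=26 v=3: → [18,27); WM=24
i=21 t=26 v=9: → [18,27); WM=24
i=22 t=30 v=2: → [27,36); WM=24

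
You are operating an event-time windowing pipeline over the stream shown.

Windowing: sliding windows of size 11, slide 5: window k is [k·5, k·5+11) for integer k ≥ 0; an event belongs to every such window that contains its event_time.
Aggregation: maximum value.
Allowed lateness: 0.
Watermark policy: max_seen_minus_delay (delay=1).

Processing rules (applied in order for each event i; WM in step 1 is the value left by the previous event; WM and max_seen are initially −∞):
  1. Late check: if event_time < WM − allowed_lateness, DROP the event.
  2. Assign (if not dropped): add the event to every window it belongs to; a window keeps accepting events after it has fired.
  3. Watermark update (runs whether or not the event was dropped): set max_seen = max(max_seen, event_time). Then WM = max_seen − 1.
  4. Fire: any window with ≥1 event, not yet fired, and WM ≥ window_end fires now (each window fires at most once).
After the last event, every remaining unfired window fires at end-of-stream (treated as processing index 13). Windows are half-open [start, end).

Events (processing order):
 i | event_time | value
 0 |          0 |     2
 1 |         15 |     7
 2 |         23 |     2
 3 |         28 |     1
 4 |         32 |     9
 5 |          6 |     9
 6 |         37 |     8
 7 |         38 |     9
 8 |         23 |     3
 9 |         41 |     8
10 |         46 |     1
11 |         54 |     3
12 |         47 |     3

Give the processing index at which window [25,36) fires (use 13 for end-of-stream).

6

i=0 t=0 v=2: → [0,11); WM=-1
i=1 t=15 v=7: → [15,26),[10,21),[5,16); WM=14; [0,11) fires=2
i=2 t=23 v=2: → [20,31),[15,26); WM=22; [5,16) fires=7 [10,21) fires=7
i=3 t=28 v=1: → [25,36),[20,31); WM=27; [15,26) fires=7
i=4 t=32 v=9: → [30,41),[25,36); WM=31; [20,31) fires=2
i=5 t=6 v=9: DROP (t<31-0); WM=31
i=6 t=37 v=8: → [35,46),[30,41); WM=36; [25,36) fires=9
i=7 t=38 v=9: → [35,46),[30,41); WM=37
i=8 t=23 v=3: DROP (t<37-0); WM=37
i=9 t=41 v=8: → [40,51),[35,46); WM=40
i=10 t=46 v=1: → [45,56),[40,51); WM=45; [30,41) fires=9
i=11 t=54 v=3: → [50,61),[45,56); WM=53; [35,46) fires=9 [40,51) fires=8
i=12 t=47 v=3: DROP (t<53-0); WM=53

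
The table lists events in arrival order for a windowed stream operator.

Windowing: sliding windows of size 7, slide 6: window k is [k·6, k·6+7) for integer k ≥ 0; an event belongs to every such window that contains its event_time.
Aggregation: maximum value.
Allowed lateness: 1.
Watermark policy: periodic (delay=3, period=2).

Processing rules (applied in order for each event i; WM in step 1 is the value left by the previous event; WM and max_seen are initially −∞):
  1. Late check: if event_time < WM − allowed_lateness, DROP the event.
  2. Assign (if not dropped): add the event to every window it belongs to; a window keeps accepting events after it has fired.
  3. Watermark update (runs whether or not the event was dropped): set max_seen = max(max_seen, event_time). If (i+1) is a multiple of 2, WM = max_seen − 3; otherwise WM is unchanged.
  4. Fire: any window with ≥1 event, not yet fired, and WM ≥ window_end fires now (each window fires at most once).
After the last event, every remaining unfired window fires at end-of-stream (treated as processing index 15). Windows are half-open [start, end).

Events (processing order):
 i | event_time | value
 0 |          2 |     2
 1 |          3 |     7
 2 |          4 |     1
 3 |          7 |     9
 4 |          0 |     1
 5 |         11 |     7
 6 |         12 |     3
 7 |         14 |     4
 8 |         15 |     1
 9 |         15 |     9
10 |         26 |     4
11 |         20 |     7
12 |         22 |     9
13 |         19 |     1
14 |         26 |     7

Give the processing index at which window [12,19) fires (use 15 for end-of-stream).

i=0 t=2 v=2: → [0,7); WM=−∞
i=1 t=3 v=7: → [0,7); WM=0
i=2 t=4 v=1: → [0,7); WM=0
i=3 t=7 v=9: → [6,13); WM=4
i=4 t=0 v=1: DROP (t<4-1); WM=4
i=5 t=11 v=7: → [6,13); WM=8; [0,7) fires=7
i=6 t=12 v=3: → [12,19),[6,13); WM=8
i=7 t=14 v=4: → [12,19); WM=11
i=8 t=15 v=1: → [12,19); WM=11
i=9 t=15 v=9: → [12,19); WM=12
i=10 t=26 v=4: → [24,31); WM=12
i=11 t=20 v=7: → [18,25); WM=23; [6,13) fires=9 [12,19) fires=9
i=12 t=22 v=9: → [18,25); WM=23
i=13 t=19 v=1: DROP (t<23-1); WM=23
i=14 t=26 v=7: → [24,31); WM=23

11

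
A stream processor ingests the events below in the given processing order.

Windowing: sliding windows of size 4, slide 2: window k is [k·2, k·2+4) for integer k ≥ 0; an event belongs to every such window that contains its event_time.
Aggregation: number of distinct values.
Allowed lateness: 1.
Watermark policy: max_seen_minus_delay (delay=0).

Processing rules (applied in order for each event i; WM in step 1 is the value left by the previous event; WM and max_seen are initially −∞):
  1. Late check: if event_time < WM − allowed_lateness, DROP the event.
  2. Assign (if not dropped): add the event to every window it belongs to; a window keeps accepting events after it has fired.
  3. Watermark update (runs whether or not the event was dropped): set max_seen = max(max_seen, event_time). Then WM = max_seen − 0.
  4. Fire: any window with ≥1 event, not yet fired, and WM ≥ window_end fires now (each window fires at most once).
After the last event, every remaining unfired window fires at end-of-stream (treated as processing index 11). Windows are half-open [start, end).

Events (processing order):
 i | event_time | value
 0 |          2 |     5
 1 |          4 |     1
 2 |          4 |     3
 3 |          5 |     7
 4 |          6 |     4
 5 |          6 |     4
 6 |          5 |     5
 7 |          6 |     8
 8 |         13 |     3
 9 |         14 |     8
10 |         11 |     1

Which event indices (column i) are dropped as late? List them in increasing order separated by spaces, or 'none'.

10

i=0 t=2 v=5: → [2,6),[0,4); WM=2
i=1 t=4 v=1: → [4,8),[2,6); WM=4; [0,4) fires=1
i=2 t=4 v=3: → [4,8),[2,6); WM=4
i=3 t=5 v=7: → [4,8),[2,6); WM=5
i=4 t=6 v=4: → [6,10),[4,8); WM=6; [2,6) fires=4
i=5 t=6 v=4: → [6,10),[4,8); WM=6
i=6 t=5 v=5: → [4,8),[2,6); WM=6
i=7 t=6 v=8: → [6,10),[4,8); WM=6
i=8 t=13 v=3: → [12,16),[10,14); WM=13; [4,8) fires=6 [6,10) fires=2
i=9 t=14 v=8: → [14,18),[12,16); WM=14; [10,14) fires=1
i=10 t=11 v=1: DROP (t<14-1); WM=14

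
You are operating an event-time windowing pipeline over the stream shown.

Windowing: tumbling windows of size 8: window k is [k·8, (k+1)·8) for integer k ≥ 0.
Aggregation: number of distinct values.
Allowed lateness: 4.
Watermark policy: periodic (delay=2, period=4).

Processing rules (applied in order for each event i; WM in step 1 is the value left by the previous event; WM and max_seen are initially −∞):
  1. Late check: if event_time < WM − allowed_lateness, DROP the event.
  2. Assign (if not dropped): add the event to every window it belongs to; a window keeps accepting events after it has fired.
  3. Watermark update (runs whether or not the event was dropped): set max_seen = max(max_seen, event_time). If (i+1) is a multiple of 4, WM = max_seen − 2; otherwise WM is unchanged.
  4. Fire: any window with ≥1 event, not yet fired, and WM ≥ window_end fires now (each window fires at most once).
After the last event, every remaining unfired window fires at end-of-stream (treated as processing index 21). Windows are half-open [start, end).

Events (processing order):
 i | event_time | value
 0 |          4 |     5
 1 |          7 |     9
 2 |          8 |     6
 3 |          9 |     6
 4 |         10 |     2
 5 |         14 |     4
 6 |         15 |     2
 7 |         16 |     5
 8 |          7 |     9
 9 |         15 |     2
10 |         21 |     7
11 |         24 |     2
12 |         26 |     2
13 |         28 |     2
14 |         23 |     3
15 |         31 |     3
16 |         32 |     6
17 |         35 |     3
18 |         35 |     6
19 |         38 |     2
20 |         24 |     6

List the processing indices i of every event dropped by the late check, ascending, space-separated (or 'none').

i=0 t=4 v=5: → [0,8); WM=−∞
i=1 t=7 v=9: → [0,8); WM=−∞
i=2 t=8 v=6: → [8,16); WM=−∞
i=3 t=9 v=6: → [8,16); WM=7
i=4 t=10 v=2: → [8,16); WM=7
i=5 t=14 v=4: → [8,16); WM=7
i=6 t=15 v=2: → [8,16); WM=7
i=7 t=16 v=5: → [16,24); WM=14; [0,8) fires=2
i=8 t=7 v=9: DROP (t<14-4); WM=14
i=9 t=15 v=2: → [8,16); WM=14
i=10 t=21 v=7: → [16,24); WM=14
i=11 t=24 v=2: → [24,32); WM=22; [8,16) fires=3
i=12 t=26 v=2: → [24,32); WM=22
i=13 t=28 v=2: → [24,32); WM=22
i=14 t=23 v=3: → [16,24); WM=22
i=15 t=31 v=3: → [24,32); WM=29; [16,24) fires=3
i=16 t=32 v=6: → [32,40); WM=29
i=17 t=35 v=3: → [32,40); WM=29
i=18 t=35 v=6: → [32,40); WM=29
i=19 t=38 v=2: → [32,40); WM=36; [24,32) fires=2
i=20 t=24 v=6: DROP (t<36-4); WM=36

8 20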